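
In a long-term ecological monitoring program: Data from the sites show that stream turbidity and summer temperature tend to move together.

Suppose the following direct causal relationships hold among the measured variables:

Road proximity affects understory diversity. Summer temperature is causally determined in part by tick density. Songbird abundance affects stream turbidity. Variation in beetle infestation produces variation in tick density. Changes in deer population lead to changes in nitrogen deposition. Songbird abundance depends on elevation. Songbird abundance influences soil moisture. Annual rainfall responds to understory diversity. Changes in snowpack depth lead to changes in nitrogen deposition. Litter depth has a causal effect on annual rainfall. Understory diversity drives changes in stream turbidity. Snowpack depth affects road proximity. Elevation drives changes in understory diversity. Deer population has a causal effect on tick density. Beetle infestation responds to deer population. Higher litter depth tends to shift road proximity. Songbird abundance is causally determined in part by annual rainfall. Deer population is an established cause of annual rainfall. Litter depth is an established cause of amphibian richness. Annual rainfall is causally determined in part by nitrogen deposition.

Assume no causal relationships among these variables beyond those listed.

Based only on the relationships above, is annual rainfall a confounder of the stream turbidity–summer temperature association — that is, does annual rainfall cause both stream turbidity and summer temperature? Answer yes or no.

no

Annual rainfall has no stated causal path to summer temperature. A confounder must cause both variables, so annual rainfall does not qualify.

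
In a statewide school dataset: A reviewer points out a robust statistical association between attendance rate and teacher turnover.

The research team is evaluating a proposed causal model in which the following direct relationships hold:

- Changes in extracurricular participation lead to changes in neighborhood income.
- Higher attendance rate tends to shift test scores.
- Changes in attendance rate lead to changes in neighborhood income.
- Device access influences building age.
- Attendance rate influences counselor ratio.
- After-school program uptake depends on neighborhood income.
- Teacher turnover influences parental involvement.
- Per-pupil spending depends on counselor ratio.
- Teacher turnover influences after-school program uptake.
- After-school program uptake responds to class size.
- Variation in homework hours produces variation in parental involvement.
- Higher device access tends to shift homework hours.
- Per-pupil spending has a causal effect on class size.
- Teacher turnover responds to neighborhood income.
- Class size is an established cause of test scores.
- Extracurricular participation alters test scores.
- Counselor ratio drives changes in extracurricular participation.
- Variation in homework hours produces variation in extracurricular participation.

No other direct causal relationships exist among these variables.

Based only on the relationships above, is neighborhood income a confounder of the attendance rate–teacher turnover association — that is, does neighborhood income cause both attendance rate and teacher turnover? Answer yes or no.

Neighborhood income has no stated causal path to attendance rate. A confounder must cause both variables, so neighborhood income does not qualify.

no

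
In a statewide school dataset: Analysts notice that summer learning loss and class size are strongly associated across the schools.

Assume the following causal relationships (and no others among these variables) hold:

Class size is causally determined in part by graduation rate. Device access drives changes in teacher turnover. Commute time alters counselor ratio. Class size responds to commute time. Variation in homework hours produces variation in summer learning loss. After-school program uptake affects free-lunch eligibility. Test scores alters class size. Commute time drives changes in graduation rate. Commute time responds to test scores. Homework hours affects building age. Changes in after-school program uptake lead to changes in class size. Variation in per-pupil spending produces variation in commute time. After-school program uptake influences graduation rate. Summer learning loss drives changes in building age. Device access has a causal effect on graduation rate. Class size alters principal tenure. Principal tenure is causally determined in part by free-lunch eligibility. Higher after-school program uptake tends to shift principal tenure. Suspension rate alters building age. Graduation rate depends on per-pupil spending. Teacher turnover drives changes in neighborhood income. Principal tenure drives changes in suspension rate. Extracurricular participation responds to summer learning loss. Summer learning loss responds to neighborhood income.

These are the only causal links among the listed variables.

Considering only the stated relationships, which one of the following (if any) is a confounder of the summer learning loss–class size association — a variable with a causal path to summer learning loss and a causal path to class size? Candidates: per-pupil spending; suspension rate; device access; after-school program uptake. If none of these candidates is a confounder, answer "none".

device access

Device access causes summer learning loss (device access → teacher turnover → neighborhood income → summer learning loss) and also causes class size (device access → graduation rate → class size); it is a common cause of both.
Each of the other candidates lacks a causal path to at least one of summer learning loss and class size, so they do not confound the relationship.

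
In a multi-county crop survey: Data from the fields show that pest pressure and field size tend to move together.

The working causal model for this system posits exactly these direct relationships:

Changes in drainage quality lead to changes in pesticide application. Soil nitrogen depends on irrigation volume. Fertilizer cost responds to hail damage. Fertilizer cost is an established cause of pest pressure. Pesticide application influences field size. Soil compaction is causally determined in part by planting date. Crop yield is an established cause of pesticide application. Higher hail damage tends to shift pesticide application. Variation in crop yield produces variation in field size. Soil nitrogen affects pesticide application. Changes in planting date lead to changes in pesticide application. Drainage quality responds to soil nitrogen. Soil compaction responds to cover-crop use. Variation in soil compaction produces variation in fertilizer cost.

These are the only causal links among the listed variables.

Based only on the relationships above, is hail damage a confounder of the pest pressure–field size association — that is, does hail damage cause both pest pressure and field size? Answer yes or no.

Hail damage has a causal path to pest pressure (hail damage → fertilizer cost → pest pressure) and to field size (hail damage → pesticide application → field size), so it is a common cause of both — a confounder.

yes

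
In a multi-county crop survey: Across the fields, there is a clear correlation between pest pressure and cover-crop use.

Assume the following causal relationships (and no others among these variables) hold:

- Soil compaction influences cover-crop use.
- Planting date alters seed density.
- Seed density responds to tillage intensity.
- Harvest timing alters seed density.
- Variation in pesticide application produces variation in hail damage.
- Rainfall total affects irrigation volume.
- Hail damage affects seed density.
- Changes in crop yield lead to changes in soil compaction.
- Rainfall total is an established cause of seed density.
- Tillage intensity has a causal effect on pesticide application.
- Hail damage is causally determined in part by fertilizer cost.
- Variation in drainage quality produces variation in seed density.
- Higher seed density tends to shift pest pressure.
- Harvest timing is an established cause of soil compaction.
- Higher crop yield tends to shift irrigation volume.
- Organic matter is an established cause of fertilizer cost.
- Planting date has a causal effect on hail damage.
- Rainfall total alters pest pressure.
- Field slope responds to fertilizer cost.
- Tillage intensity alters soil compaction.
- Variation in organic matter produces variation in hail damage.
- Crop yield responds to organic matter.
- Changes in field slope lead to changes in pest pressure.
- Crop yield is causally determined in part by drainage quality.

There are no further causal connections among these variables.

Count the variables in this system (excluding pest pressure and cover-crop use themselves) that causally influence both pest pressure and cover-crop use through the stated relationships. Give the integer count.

4

The common causes are: drainage quality (to pest pressure via drainage quality → seed density → pest pressure; to cover-crop use via drainage quality → crop yield → soil compaction → cover-crop use); harvest timing (to pest pressure via harvest timing → seed density → pest pressure; to cover-crop use via harvest timing → soil compaction → cover-crop use); organic matter (to pest pressure via organic matter → fertilizer cost → field slope → pest pressure; to cover-crop use via organic matter → crop yield → soil compaction → cover-crop use); tillage intensity (to pest pressure via tillage intensity → seed density → pest pressure; to cover-crop use via tillage intensity → soil compaction → cover-crop use).
Every other variable lacks a causal path to at least one of pest pressure and cover-crop use.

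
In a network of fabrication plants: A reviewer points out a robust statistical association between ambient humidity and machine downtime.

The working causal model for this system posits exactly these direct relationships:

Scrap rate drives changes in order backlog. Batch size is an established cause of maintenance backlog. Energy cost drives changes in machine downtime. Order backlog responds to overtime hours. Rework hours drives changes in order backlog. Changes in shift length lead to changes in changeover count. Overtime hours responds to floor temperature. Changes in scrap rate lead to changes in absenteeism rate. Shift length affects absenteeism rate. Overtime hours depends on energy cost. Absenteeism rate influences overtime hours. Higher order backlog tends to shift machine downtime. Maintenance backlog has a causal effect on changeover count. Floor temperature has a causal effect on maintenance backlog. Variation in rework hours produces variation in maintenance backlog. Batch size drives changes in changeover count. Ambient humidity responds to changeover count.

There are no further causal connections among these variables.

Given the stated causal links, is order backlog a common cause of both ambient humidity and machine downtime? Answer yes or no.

Order backlog has no stated causal path to ambient humidity. A confounder must cause both variables, so order backlog does not qualify.

no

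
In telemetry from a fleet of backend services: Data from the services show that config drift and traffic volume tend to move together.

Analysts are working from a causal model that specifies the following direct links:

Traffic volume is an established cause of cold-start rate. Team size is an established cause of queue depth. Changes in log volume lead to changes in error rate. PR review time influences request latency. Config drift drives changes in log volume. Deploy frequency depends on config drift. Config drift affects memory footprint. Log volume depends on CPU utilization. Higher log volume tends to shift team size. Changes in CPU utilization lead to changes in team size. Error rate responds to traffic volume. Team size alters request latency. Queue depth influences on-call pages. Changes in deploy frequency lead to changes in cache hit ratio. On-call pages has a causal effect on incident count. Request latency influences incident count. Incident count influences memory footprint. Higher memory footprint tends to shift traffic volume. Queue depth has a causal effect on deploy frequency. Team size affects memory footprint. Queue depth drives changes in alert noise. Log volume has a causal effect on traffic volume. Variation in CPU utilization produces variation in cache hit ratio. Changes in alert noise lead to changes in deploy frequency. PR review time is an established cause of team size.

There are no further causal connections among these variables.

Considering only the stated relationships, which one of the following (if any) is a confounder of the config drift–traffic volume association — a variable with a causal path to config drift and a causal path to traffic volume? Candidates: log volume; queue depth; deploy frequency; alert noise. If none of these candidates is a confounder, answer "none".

none

None of the listed candidates has causal paths to both config drift and traffic volume in the stated relationships, so none is a common cause.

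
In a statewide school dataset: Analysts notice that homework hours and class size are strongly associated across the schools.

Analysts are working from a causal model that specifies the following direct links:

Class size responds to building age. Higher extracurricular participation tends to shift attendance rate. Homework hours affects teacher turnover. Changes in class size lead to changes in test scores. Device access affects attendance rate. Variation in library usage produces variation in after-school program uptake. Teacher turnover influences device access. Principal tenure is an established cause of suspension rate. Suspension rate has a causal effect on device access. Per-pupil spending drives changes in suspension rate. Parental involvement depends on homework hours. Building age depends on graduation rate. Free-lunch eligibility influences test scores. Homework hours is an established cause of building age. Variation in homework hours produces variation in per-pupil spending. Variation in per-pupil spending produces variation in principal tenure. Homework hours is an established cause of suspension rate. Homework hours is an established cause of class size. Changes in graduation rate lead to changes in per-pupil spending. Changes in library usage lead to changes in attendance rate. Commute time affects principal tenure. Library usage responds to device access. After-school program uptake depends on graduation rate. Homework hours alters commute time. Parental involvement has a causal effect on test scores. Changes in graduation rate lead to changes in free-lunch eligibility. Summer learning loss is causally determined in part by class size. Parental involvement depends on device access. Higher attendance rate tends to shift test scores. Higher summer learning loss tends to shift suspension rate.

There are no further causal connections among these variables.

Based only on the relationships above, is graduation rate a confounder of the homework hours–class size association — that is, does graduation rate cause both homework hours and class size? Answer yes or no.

no

Graduation rate has no stated causal path to homework hours. A confounder must cause both variables, so graduation rate does not qualify.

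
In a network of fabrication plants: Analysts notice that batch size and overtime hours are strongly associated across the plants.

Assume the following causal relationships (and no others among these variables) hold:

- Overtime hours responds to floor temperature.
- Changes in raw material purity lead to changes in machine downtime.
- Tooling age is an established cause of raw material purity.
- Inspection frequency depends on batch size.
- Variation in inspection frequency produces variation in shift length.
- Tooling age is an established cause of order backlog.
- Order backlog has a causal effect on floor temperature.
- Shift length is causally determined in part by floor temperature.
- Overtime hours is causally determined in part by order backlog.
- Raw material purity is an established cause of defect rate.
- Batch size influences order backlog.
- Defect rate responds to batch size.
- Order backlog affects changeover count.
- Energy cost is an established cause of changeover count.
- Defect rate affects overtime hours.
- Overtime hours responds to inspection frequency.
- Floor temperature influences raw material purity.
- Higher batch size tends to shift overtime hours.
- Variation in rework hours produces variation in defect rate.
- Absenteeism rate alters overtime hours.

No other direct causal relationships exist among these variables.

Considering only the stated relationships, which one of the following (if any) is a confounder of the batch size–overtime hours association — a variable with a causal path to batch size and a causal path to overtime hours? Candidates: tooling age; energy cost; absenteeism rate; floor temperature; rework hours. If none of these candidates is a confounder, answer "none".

none

None of the listed candidates has causal paths to both batch size and overtime hours in the stated relationships, so none is a common cause.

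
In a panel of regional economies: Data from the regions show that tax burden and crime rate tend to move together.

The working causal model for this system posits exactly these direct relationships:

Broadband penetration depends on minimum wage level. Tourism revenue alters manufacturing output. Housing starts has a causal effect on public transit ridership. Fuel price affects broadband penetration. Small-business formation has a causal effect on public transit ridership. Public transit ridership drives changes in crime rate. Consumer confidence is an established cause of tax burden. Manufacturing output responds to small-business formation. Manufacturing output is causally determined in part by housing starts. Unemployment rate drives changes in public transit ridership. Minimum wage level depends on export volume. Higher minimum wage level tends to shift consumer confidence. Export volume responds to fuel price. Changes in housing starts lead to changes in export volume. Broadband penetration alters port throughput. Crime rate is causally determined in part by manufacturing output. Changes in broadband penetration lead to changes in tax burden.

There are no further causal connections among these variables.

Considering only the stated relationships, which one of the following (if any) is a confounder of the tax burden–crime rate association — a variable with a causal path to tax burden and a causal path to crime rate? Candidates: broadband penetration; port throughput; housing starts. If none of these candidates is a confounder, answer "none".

Housing starts causes tax burden (housing starts → export volume → minimum wage level → broadband penetration → tax burden) and also causes crime rate (housing starts → public transit ridership → crime rate); it is a common cause of both.
Each of the other candidates lacks a causal path to at least one of tax burden and crime rate, so they do not confound the relationship.

housing starts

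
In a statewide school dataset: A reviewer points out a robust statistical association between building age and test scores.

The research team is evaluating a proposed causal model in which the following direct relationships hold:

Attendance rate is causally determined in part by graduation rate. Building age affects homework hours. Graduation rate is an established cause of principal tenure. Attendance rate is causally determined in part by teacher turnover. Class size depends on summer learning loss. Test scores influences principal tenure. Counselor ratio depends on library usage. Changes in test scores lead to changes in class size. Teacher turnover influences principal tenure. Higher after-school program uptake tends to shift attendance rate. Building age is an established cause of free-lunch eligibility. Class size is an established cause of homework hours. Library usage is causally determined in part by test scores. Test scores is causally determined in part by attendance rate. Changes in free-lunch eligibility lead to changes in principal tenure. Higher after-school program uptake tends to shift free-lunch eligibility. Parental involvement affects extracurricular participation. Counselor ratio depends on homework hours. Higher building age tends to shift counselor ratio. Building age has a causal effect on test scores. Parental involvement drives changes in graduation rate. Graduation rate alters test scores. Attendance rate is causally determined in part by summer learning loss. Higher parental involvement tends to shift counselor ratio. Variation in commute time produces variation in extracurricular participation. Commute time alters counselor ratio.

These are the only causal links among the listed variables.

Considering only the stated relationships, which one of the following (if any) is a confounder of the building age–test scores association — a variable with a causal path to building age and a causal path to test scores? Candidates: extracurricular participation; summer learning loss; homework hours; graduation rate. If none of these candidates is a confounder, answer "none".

None of the listed candidates has causal paths to both building age and test scores in the stated relationships, so none is a common cause.

none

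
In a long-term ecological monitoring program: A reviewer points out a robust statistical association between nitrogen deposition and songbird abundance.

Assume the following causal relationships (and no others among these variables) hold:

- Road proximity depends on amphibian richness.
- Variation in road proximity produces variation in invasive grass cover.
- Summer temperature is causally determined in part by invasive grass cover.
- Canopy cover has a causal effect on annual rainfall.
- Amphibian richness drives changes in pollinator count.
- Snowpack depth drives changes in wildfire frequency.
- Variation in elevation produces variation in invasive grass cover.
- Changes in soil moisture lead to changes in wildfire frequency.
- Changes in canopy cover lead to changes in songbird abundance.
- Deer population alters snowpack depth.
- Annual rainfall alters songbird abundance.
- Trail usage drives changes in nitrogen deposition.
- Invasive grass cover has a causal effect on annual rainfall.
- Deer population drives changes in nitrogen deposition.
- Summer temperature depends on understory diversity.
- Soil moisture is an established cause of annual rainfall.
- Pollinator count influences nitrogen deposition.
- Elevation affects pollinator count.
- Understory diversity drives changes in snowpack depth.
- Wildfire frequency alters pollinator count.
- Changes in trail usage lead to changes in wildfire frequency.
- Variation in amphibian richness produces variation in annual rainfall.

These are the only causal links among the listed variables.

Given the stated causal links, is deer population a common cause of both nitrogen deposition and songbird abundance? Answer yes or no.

Deer population has no stated causal path to songbird abundance. A confounder must cause both variables, so deer population does not qualify.

no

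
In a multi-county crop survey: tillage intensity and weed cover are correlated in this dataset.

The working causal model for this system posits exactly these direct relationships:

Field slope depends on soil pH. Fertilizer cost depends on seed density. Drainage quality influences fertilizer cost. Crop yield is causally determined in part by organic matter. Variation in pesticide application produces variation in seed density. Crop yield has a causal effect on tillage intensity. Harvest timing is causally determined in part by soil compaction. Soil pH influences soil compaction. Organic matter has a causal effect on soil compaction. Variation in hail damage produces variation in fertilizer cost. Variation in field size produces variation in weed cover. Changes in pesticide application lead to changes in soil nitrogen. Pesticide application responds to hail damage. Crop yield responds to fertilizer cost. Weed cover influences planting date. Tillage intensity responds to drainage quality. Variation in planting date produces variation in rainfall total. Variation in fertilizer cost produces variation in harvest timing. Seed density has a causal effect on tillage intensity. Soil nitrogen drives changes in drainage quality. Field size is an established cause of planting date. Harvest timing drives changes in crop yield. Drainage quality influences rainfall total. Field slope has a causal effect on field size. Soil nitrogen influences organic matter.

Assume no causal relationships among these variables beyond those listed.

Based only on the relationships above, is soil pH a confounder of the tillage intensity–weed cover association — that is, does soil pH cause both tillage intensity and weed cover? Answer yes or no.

Soil pH has a causal path to tillage intensity (soil pH → soil compaction → harvest timing → crop yield → tillage intensity) and to weed cover (soil pH → field slope → field size → weed cover), so it is a common cause of both — a confounder.

yes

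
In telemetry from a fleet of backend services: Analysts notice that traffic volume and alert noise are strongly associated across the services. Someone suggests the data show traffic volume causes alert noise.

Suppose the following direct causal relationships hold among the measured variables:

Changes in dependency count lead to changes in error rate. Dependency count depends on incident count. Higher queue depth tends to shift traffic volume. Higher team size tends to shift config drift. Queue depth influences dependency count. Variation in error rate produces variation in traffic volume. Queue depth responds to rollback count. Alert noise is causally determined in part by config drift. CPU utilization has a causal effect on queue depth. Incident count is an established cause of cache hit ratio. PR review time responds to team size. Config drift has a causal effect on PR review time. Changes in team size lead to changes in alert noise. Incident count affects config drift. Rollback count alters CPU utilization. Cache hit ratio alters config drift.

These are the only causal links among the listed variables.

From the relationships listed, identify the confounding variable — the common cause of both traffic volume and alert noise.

Incident count has a causal path to traffic volume (incident count → dependency count → error rate → traffic volume) and a separate causal path to alert noise (incident count → config drift → alert noise), so it is a common cause of both.
No stated relationship gives traffic volume a causal route to alert noise, so the correlation is explained by the shared upstream cause rather than a direct effect.

incident count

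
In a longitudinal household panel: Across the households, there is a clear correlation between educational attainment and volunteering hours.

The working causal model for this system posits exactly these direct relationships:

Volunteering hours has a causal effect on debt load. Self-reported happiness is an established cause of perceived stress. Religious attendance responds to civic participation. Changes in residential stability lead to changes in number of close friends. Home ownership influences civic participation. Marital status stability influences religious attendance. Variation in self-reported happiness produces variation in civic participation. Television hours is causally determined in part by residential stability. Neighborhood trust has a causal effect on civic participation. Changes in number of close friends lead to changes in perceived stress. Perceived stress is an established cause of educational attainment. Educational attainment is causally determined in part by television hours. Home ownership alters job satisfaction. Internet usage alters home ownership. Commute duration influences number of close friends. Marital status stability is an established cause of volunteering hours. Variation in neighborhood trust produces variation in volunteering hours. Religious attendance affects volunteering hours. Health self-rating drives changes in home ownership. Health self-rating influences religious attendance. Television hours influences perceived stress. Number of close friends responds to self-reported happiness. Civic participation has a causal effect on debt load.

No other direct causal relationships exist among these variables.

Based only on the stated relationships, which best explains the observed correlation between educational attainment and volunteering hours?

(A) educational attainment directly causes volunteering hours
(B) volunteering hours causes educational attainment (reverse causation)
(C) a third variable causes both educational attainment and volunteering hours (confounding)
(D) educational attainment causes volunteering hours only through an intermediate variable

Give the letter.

C

Self-reported happiness causes educational attainment (self-reported happiness → perceived stress → educational attainment) and volunteering hours (self-reported happiness → civic participation → religious attendance → volunteering hours) — a common cause creating the correlation.
There is no stated path from educational attainment to volunteering hours or from volunteering hours to educational attainment, so neither direct nor reverse causation applies.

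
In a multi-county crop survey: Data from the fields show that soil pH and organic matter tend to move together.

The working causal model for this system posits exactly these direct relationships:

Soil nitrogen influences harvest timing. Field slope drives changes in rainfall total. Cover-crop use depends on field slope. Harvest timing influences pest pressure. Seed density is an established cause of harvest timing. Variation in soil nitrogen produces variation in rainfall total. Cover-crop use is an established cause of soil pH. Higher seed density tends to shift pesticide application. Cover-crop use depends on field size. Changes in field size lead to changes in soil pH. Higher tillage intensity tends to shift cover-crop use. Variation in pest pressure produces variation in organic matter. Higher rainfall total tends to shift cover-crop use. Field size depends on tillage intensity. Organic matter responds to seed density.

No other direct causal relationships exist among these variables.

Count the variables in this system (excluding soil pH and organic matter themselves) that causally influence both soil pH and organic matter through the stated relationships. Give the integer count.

The common causes are: soil nitrogen (to soil pH via soil nitrogen → rainfall total → cover-crop use → soil pH; to organic matter via soil nitrogen → harvest timing → pest pressure → organic matter).
Every other variable lacks a causal path to at least one of soil pH and organic matter.

1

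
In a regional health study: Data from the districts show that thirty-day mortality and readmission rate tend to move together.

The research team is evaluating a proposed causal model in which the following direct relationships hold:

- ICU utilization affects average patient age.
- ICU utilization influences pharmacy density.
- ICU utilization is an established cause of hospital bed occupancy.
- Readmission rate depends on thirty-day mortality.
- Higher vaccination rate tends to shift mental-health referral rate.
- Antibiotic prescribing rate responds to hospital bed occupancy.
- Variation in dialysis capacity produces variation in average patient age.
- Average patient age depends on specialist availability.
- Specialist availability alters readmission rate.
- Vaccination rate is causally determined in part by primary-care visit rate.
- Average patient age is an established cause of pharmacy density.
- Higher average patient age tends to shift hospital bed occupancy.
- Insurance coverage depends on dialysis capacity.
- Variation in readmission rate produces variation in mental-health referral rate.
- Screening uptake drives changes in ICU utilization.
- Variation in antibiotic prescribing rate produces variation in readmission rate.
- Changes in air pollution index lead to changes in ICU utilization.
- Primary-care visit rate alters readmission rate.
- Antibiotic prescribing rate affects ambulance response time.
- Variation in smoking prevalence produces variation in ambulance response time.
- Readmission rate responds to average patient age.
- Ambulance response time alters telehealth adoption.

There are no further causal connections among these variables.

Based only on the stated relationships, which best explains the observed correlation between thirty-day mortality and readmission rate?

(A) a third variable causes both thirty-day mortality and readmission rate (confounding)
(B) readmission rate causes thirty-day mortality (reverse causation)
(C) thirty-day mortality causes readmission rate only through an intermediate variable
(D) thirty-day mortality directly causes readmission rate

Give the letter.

There is a stated direct causal link thirty-day mortality → readmission rate, and no variable causes both thirty-day mortality and readmission rate, so the correlation reflects direct causation.

D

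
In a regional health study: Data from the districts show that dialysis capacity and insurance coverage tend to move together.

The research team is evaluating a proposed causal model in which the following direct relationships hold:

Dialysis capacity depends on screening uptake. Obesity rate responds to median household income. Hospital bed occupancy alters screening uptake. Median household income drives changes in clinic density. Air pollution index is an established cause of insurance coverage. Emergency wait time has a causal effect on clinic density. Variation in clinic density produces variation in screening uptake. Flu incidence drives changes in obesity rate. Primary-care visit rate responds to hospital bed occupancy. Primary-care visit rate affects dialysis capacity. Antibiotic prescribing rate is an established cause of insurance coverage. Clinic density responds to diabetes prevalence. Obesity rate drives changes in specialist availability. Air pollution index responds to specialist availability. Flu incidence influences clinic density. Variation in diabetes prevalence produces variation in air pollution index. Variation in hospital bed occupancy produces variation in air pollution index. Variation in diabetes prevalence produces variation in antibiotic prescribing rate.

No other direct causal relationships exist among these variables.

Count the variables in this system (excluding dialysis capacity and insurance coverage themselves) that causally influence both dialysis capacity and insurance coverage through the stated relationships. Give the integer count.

The common causes are: diabetes prevalence (to dialysis capacity via diabetes prevalence → clinic density → screening uptake → dialysis capacity; to insurance coverage via diabetes prevalence → antibiotic prescribing rate → insurance coverage); flu incidence (to dialysis capacity via flu incidence → clinic density → screening uptake → dialysis capacity; to insurance coverage via flu incidence → obesity rate → specialist availability → air pollution index → insurance coverage); hospital bed occupancy (to dialysis capacity via hospital bed occupancy → primary-care visit rate → dialysis capacity; to insurance coverage via hospital bed occupancy → air pollution index → insurance coverage); median household income (to dialysis capacity via median household income → clinic density → screening uptake → dialysis capacity; to insurance coverage via median household income → obesity rate → specialist availability → air pollution index → insurance coverage).
Every other variable lacks a causal path to at least one of dialysis capacity and insurance coverage.

4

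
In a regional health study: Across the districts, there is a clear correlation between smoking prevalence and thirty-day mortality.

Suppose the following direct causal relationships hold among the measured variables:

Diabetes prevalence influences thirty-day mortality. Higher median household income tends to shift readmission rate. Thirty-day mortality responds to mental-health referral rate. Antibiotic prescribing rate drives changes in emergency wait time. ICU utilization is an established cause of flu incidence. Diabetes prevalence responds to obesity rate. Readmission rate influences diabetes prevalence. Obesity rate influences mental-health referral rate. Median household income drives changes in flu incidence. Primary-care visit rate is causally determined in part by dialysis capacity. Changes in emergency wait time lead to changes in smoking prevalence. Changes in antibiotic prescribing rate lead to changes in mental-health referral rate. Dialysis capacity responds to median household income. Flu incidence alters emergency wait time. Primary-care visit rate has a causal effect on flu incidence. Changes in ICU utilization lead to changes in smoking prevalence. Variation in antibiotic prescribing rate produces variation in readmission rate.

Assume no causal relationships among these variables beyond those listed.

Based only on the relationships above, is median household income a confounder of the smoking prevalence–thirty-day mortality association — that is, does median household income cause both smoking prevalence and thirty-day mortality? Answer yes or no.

yes

Median household income has a causal path to smoking prevalence (median household income → flu incidence → emergency wait time → smoking prevalence) and to thirty-day mortality (median household income → readmission rate → diabetes prevalence → thirty-day mortality), so it is a common cause of both — a confounder.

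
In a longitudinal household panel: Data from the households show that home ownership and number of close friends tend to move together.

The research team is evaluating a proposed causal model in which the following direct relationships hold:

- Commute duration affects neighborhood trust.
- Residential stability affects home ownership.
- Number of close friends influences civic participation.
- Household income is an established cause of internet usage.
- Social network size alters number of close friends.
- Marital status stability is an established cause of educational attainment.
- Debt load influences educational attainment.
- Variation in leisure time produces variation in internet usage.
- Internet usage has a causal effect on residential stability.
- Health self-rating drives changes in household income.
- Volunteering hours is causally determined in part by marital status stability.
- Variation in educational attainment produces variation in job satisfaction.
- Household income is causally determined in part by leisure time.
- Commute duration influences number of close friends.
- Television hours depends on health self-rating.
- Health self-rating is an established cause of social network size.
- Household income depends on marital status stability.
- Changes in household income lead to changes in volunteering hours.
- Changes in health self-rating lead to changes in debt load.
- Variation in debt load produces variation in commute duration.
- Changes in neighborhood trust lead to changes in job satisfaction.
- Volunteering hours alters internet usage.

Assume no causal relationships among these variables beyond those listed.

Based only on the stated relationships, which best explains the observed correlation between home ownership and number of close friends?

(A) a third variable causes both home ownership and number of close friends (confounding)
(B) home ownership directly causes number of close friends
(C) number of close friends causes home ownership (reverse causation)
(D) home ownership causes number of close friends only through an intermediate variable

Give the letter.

A

Health self-rating causes home ownership (health self-rating → household income → internet usage → residential stability → home ownership) and number of close friends (health self-rating → social network size → number of close friends) — a common cause creating the correlation.
There is no stated path from home ownership to number of close friends or from number of close friends to home ownership, so neither direct nor reverse causation applies.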